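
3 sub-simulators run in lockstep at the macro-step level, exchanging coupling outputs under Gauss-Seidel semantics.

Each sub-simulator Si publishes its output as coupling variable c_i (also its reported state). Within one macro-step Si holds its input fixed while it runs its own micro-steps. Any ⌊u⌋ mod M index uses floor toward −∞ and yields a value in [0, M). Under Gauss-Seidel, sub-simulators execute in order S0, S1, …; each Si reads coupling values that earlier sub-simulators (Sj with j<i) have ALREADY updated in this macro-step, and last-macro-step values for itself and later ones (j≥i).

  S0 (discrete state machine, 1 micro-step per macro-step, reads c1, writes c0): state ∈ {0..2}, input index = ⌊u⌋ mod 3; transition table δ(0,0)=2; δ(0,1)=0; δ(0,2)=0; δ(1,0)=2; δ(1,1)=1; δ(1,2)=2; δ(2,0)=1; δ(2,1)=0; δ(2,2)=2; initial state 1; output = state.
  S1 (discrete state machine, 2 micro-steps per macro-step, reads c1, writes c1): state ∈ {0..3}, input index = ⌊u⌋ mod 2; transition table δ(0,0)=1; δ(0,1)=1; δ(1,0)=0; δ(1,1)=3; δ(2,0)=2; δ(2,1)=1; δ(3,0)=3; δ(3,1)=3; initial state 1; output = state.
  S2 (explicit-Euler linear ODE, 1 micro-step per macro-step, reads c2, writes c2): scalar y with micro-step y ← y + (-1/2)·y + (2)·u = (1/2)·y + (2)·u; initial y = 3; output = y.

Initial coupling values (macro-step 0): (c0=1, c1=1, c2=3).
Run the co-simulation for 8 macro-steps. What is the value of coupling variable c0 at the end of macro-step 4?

macro 1: S0 reads c1=1 → after 1×micro: 1; S1 reads c1=1 → after 2×micro: 3; S2 reads c2=3 → after 1×micro: 15/2 ⇒ (c0=1, c1=3, c2=15/2)
macro 2: S0 reads c1=3 → after 1×micro: 2; S1 reads c1=3 → after 2×micro: 3; S2 reads c2=15/2 → after 1×micro: 75/4 ⇒ (c0=2, c1=3, c2=75/4)
macro 3: S0 reads c1=3 → after 1×micro: 1; S1 reads c1=3 → after 2×micro: 3; S2 reads c2=75/4 → after 1×micro: 375/8 ⇒ (c0=1, c1=3, c2=375/8)
macro 4: S0 reads c1=3 → after 1×micro: 2; S1 reads c1=3 → after 2×micro: 3; S2 reads c2=375/8 → after 1×micro: 1875/16 ⇒ (c0=2, c1=3, c2=1875/16)
macro 5: S0 reads c1=3 → after 1×micro: 1; S1 reads c1=3 → after 2×micro: 3; S2 reads c2=1875/16 → after 1×micro: 9375/32 ⇒ (c0=1, c1=3, c2=9375/32)
macro 6: S0 reads c1=3 → after 1×micro: 2; S1 reads c1=3 → after 2×micro: 3; S2 reads c2=9375/32 → after 1×micro: 46875/64 ⇒ (c0=2, c1=3, c2=46875/64)
macro 7: S0 reads c1=3 → after 1×micro: 1; S1 reads c1=3 → after 2×micro: 3; S2 reads c2=46875/64 → after 1×micro: 234375/128 ⇒ (c0=1, c1=3, c2=234375/128)
macro 8: S0 reads c1=3 → after 1×micro: 2; S1 reads c1=3 → after 2×micro: 3; S2 reads c2=234375/128 → after 1×micro: 1171875/256 ⇒ (c0=2, c1=3, c2=1171875/256)

c0 at macro-step 4 = 2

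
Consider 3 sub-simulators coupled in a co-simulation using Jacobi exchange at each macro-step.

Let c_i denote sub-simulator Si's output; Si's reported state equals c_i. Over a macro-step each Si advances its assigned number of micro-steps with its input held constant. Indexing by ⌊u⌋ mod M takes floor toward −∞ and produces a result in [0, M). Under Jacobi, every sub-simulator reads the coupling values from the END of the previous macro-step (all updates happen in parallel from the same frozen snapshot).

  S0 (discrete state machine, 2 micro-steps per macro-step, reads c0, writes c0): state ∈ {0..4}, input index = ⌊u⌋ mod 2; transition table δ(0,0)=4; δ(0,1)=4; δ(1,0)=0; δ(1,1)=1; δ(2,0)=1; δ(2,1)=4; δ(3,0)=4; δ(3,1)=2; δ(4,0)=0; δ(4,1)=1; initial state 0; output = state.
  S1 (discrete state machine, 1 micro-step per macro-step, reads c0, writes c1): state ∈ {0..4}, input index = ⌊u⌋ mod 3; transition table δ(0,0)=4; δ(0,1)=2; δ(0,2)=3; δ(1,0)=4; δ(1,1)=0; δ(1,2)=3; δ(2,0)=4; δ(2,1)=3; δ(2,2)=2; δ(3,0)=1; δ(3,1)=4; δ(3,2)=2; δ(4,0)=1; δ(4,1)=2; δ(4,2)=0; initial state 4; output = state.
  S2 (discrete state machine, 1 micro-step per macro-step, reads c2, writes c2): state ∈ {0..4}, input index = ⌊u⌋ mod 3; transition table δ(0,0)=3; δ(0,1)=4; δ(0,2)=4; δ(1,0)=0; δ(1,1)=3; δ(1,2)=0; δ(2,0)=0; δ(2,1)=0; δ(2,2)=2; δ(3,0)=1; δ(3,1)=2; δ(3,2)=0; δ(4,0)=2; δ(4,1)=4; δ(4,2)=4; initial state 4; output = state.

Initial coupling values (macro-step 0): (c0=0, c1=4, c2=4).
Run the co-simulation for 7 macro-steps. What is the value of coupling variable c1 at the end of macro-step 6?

macro 1: S0 reads c0=0 → after 2×micro: 0; S1 reads c0=0 → after 1×micro: 1; S2 reads c2=4 → after 1×micro: 4 ⇒ (c0=0, c1=1, c2=4)
macro 2: S0 reads c0=0 → after 2×micro: 0; S1 reads c0=0 → after 1×micro: 4; S2 reads c2=4 → after 1×micro: 4 ⇒ (c0=0, c1=4, c2=4)
macro 3: S0 reads c0=0 → after 2×micro: 0; S1 reads c0=0 → after 1×micro: 1; S2 reads c2=4 → after 1×micro: 4 ⇒ (c0=0, c1=1, c2=4)
macro 4: S0 reads c0=0 → after 2×micro: 0; S1 reads c0=0 → after 1×micro: 4; S2 reads c2=4 → after 1×micro: 4 ⇒ (c0=0, c1=4, c2=4)
macro 5: S0 reads c0=0 → after 2×micro: 0; S1 reads c0=0 → after 1×micro: 1; S2 reads c2=4 → after 1×micro: 4 ⇒ (c0=0, c1=1, c2=4)
macro 6: S0 reads c0=0 → after 2×micro: 0; S1 reads c0=0 → after 1×micro: 4; S2 reads c2=4 → after 1×micro: 4 ⇒ (c0=0, c1=4, c2=4)
macro 7: S0 reads c0=0 → after 2×micro: 0; S1 reads c0=0 → after 1×micro: 1; S2 reads c2=4 → after 1×micro: 4 ⇒ (c0=0, c1=1, c2=4)

c1 at macro-step 6 = 4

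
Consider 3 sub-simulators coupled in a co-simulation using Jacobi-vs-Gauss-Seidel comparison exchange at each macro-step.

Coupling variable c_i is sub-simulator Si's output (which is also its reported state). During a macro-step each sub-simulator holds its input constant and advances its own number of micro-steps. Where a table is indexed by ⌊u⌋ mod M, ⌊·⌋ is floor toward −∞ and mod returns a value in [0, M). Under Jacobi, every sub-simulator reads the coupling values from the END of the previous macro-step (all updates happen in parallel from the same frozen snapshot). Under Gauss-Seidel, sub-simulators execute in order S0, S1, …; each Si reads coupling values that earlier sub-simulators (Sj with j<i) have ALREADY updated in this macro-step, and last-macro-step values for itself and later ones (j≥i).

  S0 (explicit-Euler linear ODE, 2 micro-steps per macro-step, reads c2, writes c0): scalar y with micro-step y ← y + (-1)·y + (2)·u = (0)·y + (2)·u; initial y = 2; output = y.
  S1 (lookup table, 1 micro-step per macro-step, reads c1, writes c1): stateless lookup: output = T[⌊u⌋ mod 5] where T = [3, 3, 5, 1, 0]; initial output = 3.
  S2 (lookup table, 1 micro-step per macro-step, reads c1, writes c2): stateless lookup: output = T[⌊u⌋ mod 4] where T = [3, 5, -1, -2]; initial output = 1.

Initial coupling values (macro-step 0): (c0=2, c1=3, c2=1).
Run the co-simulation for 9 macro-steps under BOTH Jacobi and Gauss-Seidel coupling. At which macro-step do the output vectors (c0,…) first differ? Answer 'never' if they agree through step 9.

[Jacobi] macro 1: S0 reads c2=1 → after 2×micro: 2; S1 reads c1=3 → after 1×micro: 1; S2 reads c1=3 → after 1×micro: -2 ⇒ (c0=2, c1=1, c2=-2)
[Jacobi] macro 2: S0 reads c2=-2 → after 2×micro: -4; S1 reads c1=1 → after 1×micro: 3; S2 reads c1=1 → after 1×micro: 5 ⇒ (c0=-4, c1=3, c2=5)
[Jacobi] macro 3: S0 reads c2=5 → after 2×micro: 10; S1 reads c1=3 → after 1×micro: 1; S2 reads c1=3 → after 1×micro: -2 ⇒ (c0=10, c1=1, c2=-2)
[Jacobi] macro 4: S0 reads c2=-2 → after 2×micro: -4; S1 reads c1=1 → after 1×micro: 3; S2 reads c1=1 → after 1×micro: 5 ⇒ (c0=-4, c1=3, c2=5)
[Jacobi] macro 5: S0 reads c2=5 → after 2×micro: 10; S1 reads c1=3 → after 1×micro: 1; S2 reads c1=3 → after 1×micro: -2 ⇒ (c0=10, c1=1, c2=-2)
[Jacobi] macro 6: S0 reads c2=-2 → after 2×micro: -4; S1 reads c1=1 → after 1×micro: 3; S2 reads c1=1 → after 1×micro: 5 ⇒ (c0=-4, c1=3, c2=5)
[Jacobi] macro 7: S0 reads c2=5 → after 2×micro: 10; S1 reads c1=3 → after 1×micro: 1; S2 reads c1=3 → after 1×micro: -2 ⇒ (c0=10, c1=1, c2=-2)
[Jacobi] macro 8: S0 reads c2=-2 → after 2×micro: -4; S1 reads c1=1 → after 1×micro: 3; S2 reads c1=1 → after 1×micro: 5 ⇒ (c0=-4, c1=3, c2=5)
[Jacobi] macro 9: S0 reads c2=5 → after 2×micro: 10; S1 reads c1=3 → after 1×micro: 1; S2 reads c1=3 → after 1×micro: -2 ⇒ (c0=10, c1=1, c2=-2)
[Gauss-Seidel] macro 1: S0 reads c2=1 → after 2×micro: 2; S1 reads c1=3 → after 1×micro: 1; S2 reads c1=1 → after 1×micro: 5 ⇒ (c0=2, c1=1, c2=5)
[Gauss-Seidel] macro 2: S0 reads c2=5 → after 2×micro: 10; S1 reads c1=1 → after 1×micro: 3; S2 reads c1=3 → after 1×micro: -2 ⇒ (c0=10, c1=3, c2=-2)
[Gauss-Seidel] macro 3: S0 reads c2=-2 → after 2×micro: -4; S1 reads c1=3 → after 1×micro: 1; S2 reads c1=1 → after 1×micro: 5 ⇒ (c0=-4, c1=1, c2=5)
[Gauss-Seidel] macro 4: S0 reads c2=5 → after 2×micro: 10; S1 reads c1=1 → after 1×micro: 3; S2 reads c1=3 → after 1×micro: -2 ⇒ (c0=10, c1=3, c2=-2)
[Gauss-Seidel] macro 5: S0 reads c2=-2 → after 2×micro: -4; S1 reads c1=3 → after 1×micro: 1; S2 reads c1=1 → after 1×micro: 5 ⇒ (c0=-4, c1=1, c2=5)
[Gauss-Seidel] macro 6: S0 reads c2=5 → after 2×micro: 10; S1 reads c1=1 → after 1×micro: 3; S2 reads c1=3 → after 1×micro: -2 ⇒ (c0=10, c1=3, c2=-2)
[Gauss-Seidel] macro 7: S0 reads c2=-2 → after 2×micro: -4; S1 reads c1=3 → after 1×micro: 1; S2 reads c1=1 → after 1×micro: 5 ⇒ (c0=-4, c1=1, c2=5)
[Gauss-Seidel] macro 8: S0 reads c2=5 → after 2×micro: 10; S1 reads c1=1 → after 1×micro: 3; S2 reads c1=3 → after 1×micro: -2 ⇒ (c0=10, c1=3, c2=-2)
[Gauss-Seidel] macro 9: S0 reads c2=-2 → after 2×micro: -4; S1 reads c1=3 → after 1×micro: 1; S2 reads c1=1 → after 1×micro: 5 ⇒ (c0=-4, c1=1, c2=5)

first divergence at macro-step: 1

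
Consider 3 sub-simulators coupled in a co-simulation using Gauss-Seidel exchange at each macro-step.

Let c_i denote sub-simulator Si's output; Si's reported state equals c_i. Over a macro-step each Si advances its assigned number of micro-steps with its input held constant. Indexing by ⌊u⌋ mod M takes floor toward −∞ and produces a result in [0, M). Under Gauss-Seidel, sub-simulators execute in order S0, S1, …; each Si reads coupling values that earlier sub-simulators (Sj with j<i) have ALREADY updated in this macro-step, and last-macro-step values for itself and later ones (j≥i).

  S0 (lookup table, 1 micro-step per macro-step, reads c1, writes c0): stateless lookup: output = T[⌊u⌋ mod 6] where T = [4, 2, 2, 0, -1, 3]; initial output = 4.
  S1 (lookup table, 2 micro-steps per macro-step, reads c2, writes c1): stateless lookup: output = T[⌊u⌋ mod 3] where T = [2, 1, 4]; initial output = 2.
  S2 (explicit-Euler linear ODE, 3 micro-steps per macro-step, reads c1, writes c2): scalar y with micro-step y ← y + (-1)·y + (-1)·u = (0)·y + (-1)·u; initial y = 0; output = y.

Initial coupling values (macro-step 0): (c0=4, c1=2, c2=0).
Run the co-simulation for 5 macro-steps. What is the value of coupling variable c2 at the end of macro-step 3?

macro 1: S0 reads c1=2 → after 1×micro: 2; S1 reads c2=0 → after 2×micro: 2; S2 reads c1=2 → after 3×micro: -2 ⇒ (c0=2, c1=2, c2=-2)
macro 2: S0 reads c1=2 → after 1×micro: 2; S1 reads c2=-2 → after 2×micro: 1; S2 reads c1=1 → after 3×micro: -1 ⇒ (c0=2, c1=1, c2=-1)
macro 3: S0 reads c1=1 → after 1×micro: 2; S1 reads c2=-1 → after 2×micro: 4; S2 reads c1=4 → after 3×micro: -4 ⇒ (c0=2, c1=4, c2=-4)
macro 4: S0 reads c1=4 → after 1×micro: -1; S1 reads c2=-4 → after 2×micro: 4; S2 reads c1=4 → after 3×micro: -4 ⇒ (c0=-1, c1=4, c2=-4)
macro 5: S0 reads c1=4 → after 1×micro: -1; S1 reads c2=-4 → after 2×micro: 4; S2 reads c1=4 → after 3×micro: -4 ⇒ (c0=-1, c1=4, c2=-4)

c2 at macro-step 3 = -4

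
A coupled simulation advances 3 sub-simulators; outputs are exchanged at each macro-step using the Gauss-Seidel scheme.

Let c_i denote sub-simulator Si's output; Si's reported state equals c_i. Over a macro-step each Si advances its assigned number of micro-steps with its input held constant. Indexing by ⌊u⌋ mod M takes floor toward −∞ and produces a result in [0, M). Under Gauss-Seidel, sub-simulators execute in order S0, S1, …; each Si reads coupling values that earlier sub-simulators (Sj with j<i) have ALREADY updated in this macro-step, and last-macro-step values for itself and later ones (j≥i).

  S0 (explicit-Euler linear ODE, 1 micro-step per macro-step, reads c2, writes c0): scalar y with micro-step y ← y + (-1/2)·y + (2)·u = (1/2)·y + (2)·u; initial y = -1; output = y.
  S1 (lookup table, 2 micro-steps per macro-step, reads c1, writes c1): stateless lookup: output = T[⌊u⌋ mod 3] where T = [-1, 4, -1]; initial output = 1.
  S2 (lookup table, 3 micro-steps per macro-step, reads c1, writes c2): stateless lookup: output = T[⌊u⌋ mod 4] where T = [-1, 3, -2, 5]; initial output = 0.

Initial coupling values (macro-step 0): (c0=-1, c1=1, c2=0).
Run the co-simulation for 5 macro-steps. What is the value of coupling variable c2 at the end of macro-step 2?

macro 1: S0 reads c2=0 → after 1×micro: -1/2; S1 reads c1=1 → after 2×micro: 4; S2 reads c1=4 → after 3×micro: -1 ⇒ (c0=-1/2, c1=4, c2=-1)
macro 2: S0 reads c2=-1 → after 1×micro: -9/4; S1 reads c1=4 → after 2×micro: 4; S2 reads c1=4 → after 3×micro: -1 ⇒ (c0=-9/4, c1=4, c2=-1)
macro 3: S0 reads c2=-1 → after 1×micro: -25/8; S1 reads c1=4 → after 2×micro: 4; S2 reads c1=4 → after 3×micro: -1 ⇒ (c0=-25/8, c1=4, c2=-1)
macro 4: S0 reads c2=-1 → after 1×micro: -57/16; S1 reads c1=4 → after 2×micro: 4; S2 reads c1=4 → after 3×micro: -1 ⇒ (c0=-57/16, c1=4, c2=-1)
macro 5: S0 reads c2=-1 → after 1×micro: -121/32; S1 reads c1=4 → after 2×micro: 4; S2 reads c1=4 → after 3×micro: -1 ⇒ (c0=-121/32, c1=4, c2=-1)

c2 at macro-step 2 = -1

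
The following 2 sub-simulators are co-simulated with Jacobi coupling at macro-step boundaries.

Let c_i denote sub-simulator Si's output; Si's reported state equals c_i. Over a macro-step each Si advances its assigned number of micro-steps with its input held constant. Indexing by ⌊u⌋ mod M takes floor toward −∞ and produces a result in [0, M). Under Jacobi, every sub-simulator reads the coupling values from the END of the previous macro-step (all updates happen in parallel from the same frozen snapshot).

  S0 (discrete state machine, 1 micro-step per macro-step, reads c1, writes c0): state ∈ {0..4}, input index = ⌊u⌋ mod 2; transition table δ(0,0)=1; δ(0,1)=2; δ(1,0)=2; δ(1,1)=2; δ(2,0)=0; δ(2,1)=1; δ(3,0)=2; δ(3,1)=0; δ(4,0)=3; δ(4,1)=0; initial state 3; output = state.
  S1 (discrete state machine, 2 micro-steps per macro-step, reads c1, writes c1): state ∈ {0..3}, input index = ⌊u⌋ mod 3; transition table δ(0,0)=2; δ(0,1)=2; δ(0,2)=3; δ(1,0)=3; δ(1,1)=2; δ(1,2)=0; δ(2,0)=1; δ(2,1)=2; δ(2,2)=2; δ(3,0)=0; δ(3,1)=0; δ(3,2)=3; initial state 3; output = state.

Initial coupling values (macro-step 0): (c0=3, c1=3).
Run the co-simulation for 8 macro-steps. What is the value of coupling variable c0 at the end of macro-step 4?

c0 at macro-step 4 = 0

macro 1: S0 reads c1=3 → after 1×micro: 0; S1 reads c1=3 → after 2×micro: 2 ⇒ (c0=0, c1=2)
macro 2: S0 reads c1=2 → after 1×micro: 1; S1 reads c1=2 → after 2×micro: 2 ⇒ (c0=1, c1=2)
macro 3: S0 reads c1=2 → after 1×micro: 2; S1 reads c1=2 → after 2×micro: 2 ⇒ (c0=2, c1=2)
macro 4: S0 reads c1=2 → after 1×micro: 0; S1 reads c1=2 → after 2×micro: 2 ⇒ (c0=0, c1=2)
macro 5: S0 reads c1=2 → after 1×micro: 1; S1 reads c1=2 → after 2×micro: 2 ⇒ (c0=1, c1=2)
macro 6: S0 reads c1=2 → after 1×micro: 2; S1 reads c1=2 → after 2×micro: 2 ⇒ (c0=2, c1=2)
macro 7: S0 reads c1=2 → after 1×micro: 0; S1 reads c1=2 → after 2×micro: 2 ⇒ (c0=0, c1=2)
macro 8: S0 reads c1=2 → after 1×micro: 1; S1 reads c1=2 → after 2×micro: 2 ⇒ (c0=1, c1=2)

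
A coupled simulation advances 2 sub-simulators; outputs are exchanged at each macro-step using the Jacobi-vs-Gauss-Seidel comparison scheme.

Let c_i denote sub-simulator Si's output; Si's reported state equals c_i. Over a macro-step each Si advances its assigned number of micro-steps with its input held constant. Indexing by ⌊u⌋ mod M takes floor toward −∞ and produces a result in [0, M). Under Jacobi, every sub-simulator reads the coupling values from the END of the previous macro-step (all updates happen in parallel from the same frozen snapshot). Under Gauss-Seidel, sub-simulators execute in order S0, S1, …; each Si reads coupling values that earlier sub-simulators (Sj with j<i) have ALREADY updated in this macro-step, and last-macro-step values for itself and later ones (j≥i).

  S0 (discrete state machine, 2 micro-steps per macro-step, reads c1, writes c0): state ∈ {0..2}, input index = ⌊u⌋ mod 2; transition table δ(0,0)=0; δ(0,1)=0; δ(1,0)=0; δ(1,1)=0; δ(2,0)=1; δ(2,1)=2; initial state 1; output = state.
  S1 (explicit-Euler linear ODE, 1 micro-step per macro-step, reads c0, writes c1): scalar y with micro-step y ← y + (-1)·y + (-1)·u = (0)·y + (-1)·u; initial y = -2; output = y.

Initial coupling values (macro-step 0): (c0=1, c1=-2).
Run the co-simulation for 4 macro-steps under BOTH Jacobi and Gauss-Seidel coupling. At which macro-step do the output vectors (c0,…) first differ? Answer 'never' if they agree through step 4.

first divergence at macro-step: 1

[Jacobi] macro 1: S0 reads c1=-2 → after 2×micro: 0; S1 reads c0=1 → after 1×micro: -1 ⇒ (c0=0, c1=-1)
[Jacobi] macro 2: S0 reads c1=-1 → after 2×micro: 0; S1 reads c0=0 → after 1×micro: 0 ⇒ (c0=0, c1=0)
[Jacobi] macro 3: S0 reads c1=0 → after 2×micro: 0; S1 reads c0=0 → after 1×micro: 0 ⇒ (c0=0, c1=0)
[Jacobi] macro 4: S0 reads c1=0 → after 2×micro: 0; S1 reads c0=0 → after 1×micro: 0 ⇒ (c0=0, c1=0)
[Gauss-Seidel] macro 1: S0 reads c1=-2 → after 2×micro: 0; S1 reads c0=0 → after 1×micro: 0 ⇒ (c0=0, c1=0)
[Gauss-Seidel] macro 2: S0 reads c1=0 → after 2×micro: 0; S1 reads c0=0 → after 1×micro: 0 ⇒ (c0=0, c1=0)
[Gauss-Seidel] macro 3: S0 reads c1=0 → after 2×micro: 0; S1 reads c0=0 → after 1×micro: 0 ⇒ (c0=0, c1=0)
[Gauss-Seidel] macro 4: S0 reads c1=0 → after 2×micro: 0; S1 reads c0=0 → after 1×micro: 0 ⇒ (c0=0, c1=0)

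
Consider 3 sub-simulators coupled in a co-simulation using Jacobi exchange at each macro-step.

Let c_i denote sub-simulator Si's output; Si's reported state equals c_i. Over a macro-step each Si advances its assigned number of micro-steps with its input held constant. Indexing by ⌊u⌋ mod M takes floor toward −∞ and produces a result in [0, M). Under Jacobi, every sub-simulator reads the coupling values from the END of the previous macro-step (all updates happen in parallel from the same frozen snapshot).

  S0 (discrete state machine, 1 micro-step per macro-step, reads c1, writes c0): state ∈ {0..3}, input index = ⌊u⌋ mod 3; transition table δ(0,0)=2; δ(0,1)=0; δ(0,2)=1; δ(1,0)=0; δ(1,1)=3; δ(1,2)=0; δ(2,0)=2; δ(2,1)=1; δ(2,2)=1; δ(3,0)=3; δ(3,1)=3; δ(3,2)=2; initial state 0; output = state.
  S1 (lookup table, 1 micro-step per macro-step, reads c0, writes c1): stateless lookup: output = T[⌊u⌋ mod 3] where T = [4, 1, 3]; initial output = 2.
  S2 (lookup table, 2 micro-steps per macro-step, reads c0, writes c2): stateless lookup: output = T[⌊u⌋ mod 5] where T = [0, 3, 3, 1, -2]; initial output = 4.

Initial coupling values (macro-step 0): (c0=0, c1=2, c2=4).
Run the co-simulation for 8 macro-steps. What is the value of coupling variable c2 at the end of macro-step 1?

macro 1: S0 reads c1=2 → after 1×micro: 1; S1 reads c0=0 → after 1×micro: 4; S2 reads c0=0 → after 2×micro: 0 ⇒ (c0=1, c1=4, c2=0)
macro 2: S0 reads c1=4 → after 1×micro: 3; S1 reads c0=1 → after 1×micro: 1; S2 reads c0=1 → after 2×micro: 3 ⇒ (c0=3, c1=1, c2=3)
macro 3: S0 reads c1=1 → after 1×micro: 3; S1 reads c0=3 → after 1×micro: 4; S2 reads c0=3 → after 2×micro: 1 ⇒ (c0=3, c1=4, c2=1)
macro 4: S0 reads c1=4 → after 1×micro: 3; S1 reads c0=3 → after 1×micro: 4; S2 reads c0=3 → after 2×micro: 1 ⇒ (c0=3, c1=4, c2=1)
macro 5: S0 reads c1=4 → after 1×micro: 3; S1 reads c0=3 → after 1×micro: 4; S2 reads c0=3 → after 2×micro: 1 ⇒ (c0=3, c1=4, c2=1)
macro 6: S0 reads c1=4 → after 1×micro: 3; S1 reads c0=3 → after 1×micro: 4; S2 reads c0=3 → after 2×micro: 1 ⇒ (c0=3, c1=4, c2=1)
macro 7: S0 reads c1=4 → after 1×micro: 3; S1 reads c0=3 → after 1×micro: 4; S2 reads c0=3 → after 2×micro: 1 ⇒ (c0=3, c1=4, c2=1)
macro 8: S0 reads c1=4 → after 1×micro: 3; S1 reads c0=3 → after 1×micro: 4; S2 reads c0=3 → after 2×micro: 1 ⇒ (c0=3, c1=4, c2=1)

c2 at macro-step 1 = 0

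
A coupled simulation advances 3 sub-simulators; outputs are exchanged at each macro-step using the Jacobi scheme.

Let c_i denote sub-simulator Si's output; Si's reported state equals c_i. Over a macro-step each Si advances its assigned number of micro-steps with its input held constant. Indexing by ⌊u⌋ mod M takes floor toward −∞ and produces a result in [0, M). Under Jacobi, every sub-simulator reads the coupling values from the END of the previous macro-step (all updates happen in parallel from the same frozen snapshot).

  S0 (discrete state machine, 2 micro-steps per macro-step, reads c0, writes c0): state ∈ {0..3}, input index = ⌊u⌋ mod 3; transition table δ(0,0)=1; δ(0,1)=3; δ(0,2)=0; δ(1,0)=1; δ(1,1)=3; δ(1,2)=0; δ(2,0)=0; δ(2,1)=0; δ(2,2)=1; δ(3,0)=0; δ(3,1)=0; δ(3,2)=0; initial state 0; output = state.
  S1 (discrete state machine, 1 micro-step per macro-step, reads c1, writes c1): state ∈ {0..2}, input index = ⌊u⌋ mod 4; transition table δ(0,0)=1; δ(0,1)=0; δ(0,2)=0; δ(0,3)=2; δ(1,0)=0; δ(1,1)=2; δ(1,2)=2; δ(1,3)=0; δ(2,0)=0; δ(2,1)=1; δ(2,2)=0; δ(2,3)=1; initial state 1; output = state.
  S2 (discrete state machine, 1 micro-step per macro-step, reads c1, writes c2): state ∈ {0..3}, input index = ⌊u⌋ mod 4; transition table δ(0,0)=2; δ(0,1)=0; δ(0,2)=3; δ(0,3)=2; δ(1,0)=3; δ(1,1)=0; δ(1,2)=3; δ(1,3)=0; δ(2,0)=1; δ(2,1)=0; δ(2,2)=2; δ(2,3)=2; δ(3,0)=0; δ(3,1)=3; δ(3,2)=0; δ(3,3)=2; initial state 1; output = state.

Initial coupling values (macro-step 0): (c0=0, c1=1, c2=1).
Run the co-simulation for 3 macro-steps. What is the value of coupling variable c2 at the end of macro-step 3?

macro 1: S0 reads c0=0 → after 2×micro: 1; S1 reads c1=1 → after 1×micro: 2; S2 reads c1=1 → after 1×micro: 0 ⇒ (c0=1, c1=2, c2=0)
macro 2: S0 reads c0=1 → after 2×micro: 0; S1 reads c1=2 → after 1×micro: 0; S2 reads c1=2 → after 1×micro: 3 ⇒ (c0=0, c1=0, c2=3)
macro 3: S0 reads c0=0 → after 2×micro: 1; S1 reads c1=0 → after 1×micro: 1; S2 reads c1=0 → after 1×micro: 0 ⇒ (c0=1, c1=1, c2=0)

c2 at macro-step 3 = 0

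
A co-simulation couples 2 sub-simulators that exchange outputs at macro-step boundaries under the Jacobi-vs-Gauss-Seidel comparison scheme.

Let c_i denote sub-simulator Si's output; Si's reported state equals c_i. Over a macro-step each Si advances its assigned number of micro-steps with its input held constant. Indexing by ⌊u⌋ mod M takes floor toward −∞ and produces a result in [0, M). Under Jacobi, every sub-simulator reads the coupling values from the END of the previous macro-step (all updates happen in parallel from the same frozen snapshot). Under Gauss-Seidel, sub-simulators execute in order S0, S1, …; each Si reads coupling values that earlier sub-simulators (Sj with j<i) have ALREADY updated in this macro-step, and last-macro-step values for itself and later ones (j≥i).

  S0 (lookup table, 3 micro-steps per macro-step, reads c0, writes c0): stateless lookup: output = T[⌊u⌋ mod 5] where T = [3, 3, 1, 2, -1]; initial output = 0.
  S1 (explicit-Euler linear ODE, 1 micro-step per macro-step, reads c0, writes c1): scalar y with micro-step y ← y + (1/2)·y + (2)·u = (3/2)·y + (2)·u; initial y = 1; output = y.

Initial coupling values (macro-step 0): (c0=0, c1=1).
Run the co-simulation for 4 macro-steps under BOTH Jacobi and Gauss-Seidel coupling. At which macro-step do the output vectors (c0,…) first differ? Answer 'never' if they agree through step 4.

[Jacobi] macro 1: S0 reads c0=0 → after 3×micro: 3; S1 reads c0=0 → after 1×micro: 3/2 ⇒ (c0=3, c1=3/2)
[Jacobi] macro 2: S0 reads c0=3 → after 3×micro: 2; S1 reads c0=3 → after 1×micro: 33/4 ⇒ (c0=2, c1=33/4)
[Jacobi] macro 3: S0 reads c0=2 → after 3×micro: 1; S1 reads c0=2 → after 1×micro: 131/8 ⇒ (c0=1, c1=131/8)
[Jacobi] macro 4: S0 reads c0=1 → after 3×micro: 3; S1 reads c0=1 → after 1×micro: 425/16 ⇒ (c0=3, c1=425/16)
[Gauss-Seidel] macro 1: S0 reads c0=0 → after 3×micro: 3; S1 reads c0=3 → after 1×micro: 15/2 ⇒ (c0=3, c1=15/2)
[Gauss-Seidel] macro 2: S0 reads c0=3 → after 3×micro: 2; S1 reads c0=2 → after 1×micro: 61/4 ⇒ (c0=2, c1=61/4)
[Gauss-Seidel] macro 3: S0 reads c0=2 → after 3×micro: 1; S1 reads c0=1 → after 1×micro: 199/8 ⇒ (c0=1, c1=199/8)
[Gauss-Seidel] macro 4: S0 reads c0=1 → after 3×micro: 3; S1 reads c0=3 → after 1×micro: 693/16 ⇒ (c0=3, c1=693/16)

first divergence at macro-step: 1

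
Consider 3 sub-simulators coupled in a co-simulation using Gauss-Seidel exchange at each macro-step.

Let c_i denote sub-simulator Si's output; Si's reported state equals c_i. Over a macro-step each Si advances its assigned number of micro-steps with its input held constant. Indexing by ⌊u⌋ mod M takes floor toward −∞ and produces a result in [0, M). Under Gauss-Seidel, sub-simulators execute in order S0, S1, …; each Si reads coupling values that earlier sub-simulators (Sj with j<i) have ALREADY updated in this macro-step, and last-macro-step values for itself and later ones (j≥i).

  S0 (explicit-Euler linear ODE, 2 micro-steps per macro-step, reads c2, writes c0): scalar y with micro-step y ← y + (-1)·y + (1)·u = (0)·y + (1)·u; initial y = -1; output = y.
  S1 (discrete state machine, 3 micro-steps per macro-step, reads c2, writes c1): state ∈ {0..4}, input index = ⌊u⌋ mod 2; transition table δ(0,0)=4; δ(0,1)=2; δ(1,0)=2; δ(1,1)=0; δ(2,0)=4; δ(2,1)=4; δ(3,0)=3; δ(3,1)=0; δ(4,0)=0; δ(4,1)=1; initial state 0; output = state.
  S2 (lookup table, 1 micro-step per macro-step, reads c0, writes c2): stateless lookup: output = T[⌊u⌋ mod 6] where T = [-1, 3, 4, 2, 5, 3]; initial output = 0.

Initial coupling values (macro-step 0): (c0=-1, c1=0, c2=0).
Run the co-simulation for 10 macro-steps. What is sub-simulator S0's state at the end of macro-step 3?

S0 state at macro-step 3 = 3

macro 1: S0 reads c2=0 → after 2×micro: 0; S1 reads c2=0 → after 3×micro: 4; S2 reads c0=0 → after 1×micro: -1 ⇒ (c0=0, c1=4, c2=-1)
macro 2: S0 reads c2=-1 → after 2×micro: -1; S1 reads c2=-1 → after 3×micro: 2; S2 reads c0=-1 → after 1×micro: 3 ⇒ (c0=-1, c1=2, c2=3)
macro 3: S0 reads c2=3 → after 2×micro: 3; S1 reads c2=3 → after 3×micro: 0; S2 reads c0=3 → after 1×micro: 2 ⇒ (c0=3, c1=0, c2=2)
macro 4: S0 reads c2=2 → after 2×micro: 2; S1 reads c2=2 → after 3×micro: 4; S2 reads c0=2 → after 1×micro: 4 ⇒ (c0=2, c1=4, c2=4)
macro 5: S0 reads c2=4 → after 2×micro: 4; S1 reads c2=4 → after 3×micro: 0; S2 reads c0=4 → after 1×micro: 5 ⇒ (c0=4, c1=0, c2=5)
macro 6: S0 reads c2=5 → after 2×micro: 5; S1 reads c2=5 → after 3×micro: 1; S2 reads c0=5 → after 1×micro: 3 ⇒ (c0=5, c1=1, c2=3)
macro 7: S0 reads c2=3 → after 2×micro: 3; S1 reads c2=3 → after 3×micro: 4; S2 reads c0=3 → after 1×micro: 2 ⇒ (c0=3, c1=4, c2=2)
macro 8: S0 reads c2=2 → after 2×micro: 2; S1 reads c2=2 → after 3×micro: 0; S2 reads c0=2 → after 1×micro: 4 ⇒ (c0=2, c1=0, c2=4)
macro 9: S0 reads c2=4 → after 2×micro: 4; S1 reads c2=4 → after 3×micro: 4; S2 reads c0=4 → after 1×micro: 5 ⇒ (c0=4, c1=4, c2=5)
macro 10: S0 reads c2=5 → after 2×micro: 5; S1 reads c2=5 → after 3×micro: 2; S2 reads c0=5 → after 1×micro: 3 ⇒ (c0=5, c1=2, c2=3)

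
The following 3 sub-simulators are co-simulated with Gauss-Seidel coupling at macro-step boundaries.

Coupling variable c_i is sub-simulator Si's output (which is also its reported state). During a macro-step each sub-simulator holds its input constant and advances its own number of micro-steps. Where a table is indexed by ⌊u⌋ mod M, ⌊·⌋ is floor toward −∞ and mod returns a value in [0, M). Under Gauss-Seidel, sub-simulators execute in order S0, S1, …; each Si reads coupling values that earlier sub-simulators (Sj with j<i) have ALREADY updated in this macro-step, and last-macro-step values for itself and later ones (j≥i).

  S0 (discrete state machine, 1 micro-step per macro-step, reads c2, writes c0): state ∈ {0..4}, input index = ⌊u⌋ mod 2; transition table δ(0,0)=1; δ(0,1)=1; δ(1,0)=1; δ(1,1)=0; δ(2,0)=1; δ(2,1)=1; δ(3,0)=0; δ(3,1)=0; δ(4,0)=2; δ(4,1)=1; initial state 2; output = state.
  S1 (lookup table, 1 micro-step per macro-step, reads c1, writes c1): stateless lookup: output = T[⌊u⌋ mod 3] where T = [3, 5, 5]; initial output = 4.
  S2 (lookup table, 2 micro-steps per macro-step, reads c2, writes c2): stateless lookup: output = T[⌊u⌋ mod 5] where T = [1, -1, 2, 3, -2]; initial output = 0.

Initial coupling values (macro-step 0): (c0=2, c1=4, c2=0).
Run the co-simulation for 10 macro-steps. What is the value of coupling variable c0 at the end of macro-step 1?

c0 at macro-step 1 = 1

macro 1: S0 reads c2=0 → after 1×micro: 1; S1 reads c1=4 → after 1×micro: 5; S2 reads c2=0 → after 2×micro: 1 ⇒ (c0=1, c1=5, c2=1)
macro 2: S0 reads c2=1 → after 1×micro: 0; S1 reads c1=5 → after 1×micro: 5; S2 reads c2=1 → after 2×micro: -1 ⇒ (c0=0, c1=5, c2=-1)
macro 3: S0 reads c2=-1 → after 1×micro: 1; S1 reads c1=5 → after 1×micro: 5; S2 reads c2=-1 → after 2×micro: -2 ⇒ (c0=1, c1=5, c2=-2)
macro 4: S0 reads c2=-2 → after 1×micro: 1; S1 reads c1=5 → after 1×micro: 5; S2 reads c2=-2 → after 2×micro: 3 ⇒ (c0=1, c1=5, c2=3)
macro 5: S0 reads c2=3 → after 1×micro: 0; S1 reads c1=5 → after 1×micro: 5; S2 reads c2=3 → after 2×micro: 3 ⇒ (c0=0, c1=5, c2=3)
macro 6: S0 reads c2=3 → after 1×micro: 1; S1 reads c1=5 → after 1×micro: 5; S2 reads c2=3 → after 2×micro: 3 ⇒ (c0=1, c1=5, c2=3)
macro 7: S0 reads c2=3 → after 1×micro: 0; S1 reads c1=5 → after 1×micro: 5; S2 reads c2=3 → after 2×micro: 3 ⇒ (c0=0, c1=5, c2=3)
macro 8: S0 reads c2=3 → after 1×micro: 1; S1 reads c1=5 → after 1×micro: 5; S2 reads c2=3 → after 2×micro: 3 ⇒ (c0=1, c1=5, c2=3)
macro 9: S0 reads c2=3 → after 1×micro: 0; S1 reads c1=5 → after 1×micro: 5; S2 reads c2=3 → after 2×micro: 3 ⇒ (c0=0, c1=5, c2=3)
macro 10: S0 reads c2=3 → after 1×micro: 1; S1 reads c1=5 → after 1×micro: 5; S2 reads c2=3 → after 2×micro: 3 ⇒ (c0=1, c1=5, c2=3)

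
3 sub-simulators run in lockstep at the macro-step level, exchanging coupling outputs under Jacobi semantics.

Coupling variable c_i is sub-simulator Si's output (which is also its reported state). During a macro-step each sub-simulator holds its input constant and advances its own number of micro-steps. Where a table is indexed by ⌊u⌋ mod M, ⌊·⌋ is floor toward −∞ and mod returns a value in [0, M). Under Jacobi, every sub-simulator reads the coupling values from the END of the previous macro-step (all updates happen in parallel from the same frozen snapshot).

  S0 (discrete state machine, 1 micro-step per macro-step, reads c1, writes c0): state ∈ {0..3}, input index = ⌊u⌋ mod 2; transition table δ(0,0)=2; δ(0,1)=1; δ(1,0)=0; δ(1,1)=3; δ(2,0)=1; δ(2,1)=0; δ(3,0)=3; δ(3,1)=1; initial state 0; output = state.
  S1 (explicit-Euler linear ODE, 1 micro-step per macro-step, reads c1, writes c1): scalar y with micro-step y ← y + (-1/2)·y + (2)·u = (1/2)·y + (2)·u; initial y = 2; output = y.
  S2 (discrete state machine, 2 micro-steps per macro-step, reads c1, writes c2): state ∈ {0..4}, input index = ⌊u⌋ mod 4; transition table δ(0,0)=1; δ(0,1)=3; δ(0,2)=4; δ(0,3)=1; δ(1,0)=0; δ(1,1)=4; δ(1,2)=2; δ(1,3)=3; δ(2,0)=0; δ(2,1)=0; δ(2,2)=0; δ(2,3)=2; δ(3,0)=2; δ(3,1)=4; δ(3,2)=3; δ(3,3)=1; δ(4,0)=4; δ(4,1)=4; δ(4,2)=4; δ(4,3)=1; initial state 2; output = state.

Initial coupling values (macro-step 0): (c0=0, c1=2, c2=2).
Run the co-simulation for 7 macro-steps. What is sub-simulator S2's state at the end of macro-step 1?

S2 state at macro-step 1 = 4

macro 1: S0 reads c1=2 → after 1×micro: 2; S1 reads c1=2 → after 1×micro: 5; S2 reads c1=2 → after 2×micro: 4 ⇒ (c0=2, c1=5, c2=4)
macro 2: S0 reads c1=5 → after 1×micro: 0; S1 reads c1=5 → after 1×micro: 25/2; S2 reads c1=5 → after 2×micro: 4 ⇒ (c0=0, c1=25/2, c2=4)
macro 3: S0 reads c1=25/2 → after 1×micro: 2; S1 reads c1=25/2 → after 1×micro: 125/4; S2 reads c1=25/2 → after 2×micro: 4 ⇒ (c0=2, c1=125/4, c2=4)
macro 4: S0 reads c1=125/4 → after 1×micro: 0; S1 reads c1=125/4 → after 1×micro: 625/8; S2 reads c1=125/4 → after 2×micro: 3 ⇒ (c0=0, c1=625/8, c2=3)
macro 5: S0 reads c1=625/8 → after 1×micro: 2; S1 reads c1=625/8 → after 1×micro: 3125/16; S2 reads c1=625/8 → after 2×micro: 3 ⇒ (c0=2, c1=3125/16, c2=3)
macro 6: S0 reads c1=3125/16 → after 1×micro: 0; S1 reads c1=3125/16 → after 1×micro: 15625/32; S2 reads c1=3125/16 → after 2×micro: 3 ⇒ (c0=0, c1=15625/32, c2=3)
macro 7: S0 reads c1=15625/32 → after 1×micro: 2; S1 reads c1=15625/32 → after 1×micro: 78125/64; S2 reads c1=15625/32 → after 2×micro: 0 ⇒ (c0=2, c1=78125/64, c2=0)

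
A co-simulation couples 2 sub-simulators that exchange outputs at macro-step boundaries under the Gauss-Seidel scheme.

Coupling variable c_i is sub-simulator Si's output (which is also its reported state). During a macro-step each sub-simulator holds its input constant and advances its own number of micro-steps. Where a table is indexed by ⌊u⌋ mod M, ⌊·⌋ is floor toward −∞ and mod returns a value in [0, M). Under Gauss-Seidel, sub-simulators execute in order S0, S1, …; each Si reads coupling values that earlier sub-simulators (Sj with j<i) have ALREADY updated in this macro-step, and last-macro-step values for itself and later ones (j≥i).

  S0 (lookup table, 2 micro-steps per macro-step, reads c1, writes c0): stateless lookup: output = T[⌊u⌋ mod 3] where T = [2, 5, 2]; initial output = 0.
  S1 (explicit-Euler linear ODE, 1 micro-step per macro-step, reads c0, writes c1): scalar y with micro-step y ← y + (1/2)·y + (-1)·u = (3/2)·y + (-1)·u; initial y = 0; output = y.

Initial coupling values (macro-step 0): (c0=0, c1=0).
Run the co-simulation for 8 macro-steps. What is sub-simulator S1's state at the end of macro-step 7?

S1 state at macro-step 7 = -1847/16

macro 1: S0 reads c1=0 → after 2×micro: 2; S1 reads c0=2 → after 1×micro: -2 ⇒ (c0=2, c1=-2)
macro 2: S0 reads c1=-2 → after 2×micro: 5; S1 reads c0=5 → after 1×micro: -8 ⇒ (c0=5, c1=-8)
macro 3: S0 reads c1=-8 → after 2×micro: 5; S1 reads c0=5 → after 1×micro: -17 ⇒ (c0=5, c1=-17)
macro 4: S0 reads c1=-17 → after 2×micro: 5; S1 reads c0=5 → after 1×micro: -61/2 ⇒ (c0=5, c1=-61/2)
macro 5: S0 reads c1=-61/2 → after 2×micro: 2; S1 reads c0=2 → after 1×micro: -191/4 ⇒ (c0=2, c1=-191/4)
macro 6: S0 reads c1=-191/4 → after 2×micro: 2; S1 reads c0=2 → after 1×micro: -589/8 ⇒ (c0=2, c1=-589/8)
macro 7: S0 reads c1=-589/8 → after 2×micro: 5; S1 reads c0=5 → after 1×micro: -1847/16 ⇒ (c0=5, c1=-1847/16)
macro 8: S0 reads c1=-1847/16 → after 2×micro: 5; S1 reads c0=5 → after 1×micro: -5701/32 ⇒ (c0=5, c1=-5701/32)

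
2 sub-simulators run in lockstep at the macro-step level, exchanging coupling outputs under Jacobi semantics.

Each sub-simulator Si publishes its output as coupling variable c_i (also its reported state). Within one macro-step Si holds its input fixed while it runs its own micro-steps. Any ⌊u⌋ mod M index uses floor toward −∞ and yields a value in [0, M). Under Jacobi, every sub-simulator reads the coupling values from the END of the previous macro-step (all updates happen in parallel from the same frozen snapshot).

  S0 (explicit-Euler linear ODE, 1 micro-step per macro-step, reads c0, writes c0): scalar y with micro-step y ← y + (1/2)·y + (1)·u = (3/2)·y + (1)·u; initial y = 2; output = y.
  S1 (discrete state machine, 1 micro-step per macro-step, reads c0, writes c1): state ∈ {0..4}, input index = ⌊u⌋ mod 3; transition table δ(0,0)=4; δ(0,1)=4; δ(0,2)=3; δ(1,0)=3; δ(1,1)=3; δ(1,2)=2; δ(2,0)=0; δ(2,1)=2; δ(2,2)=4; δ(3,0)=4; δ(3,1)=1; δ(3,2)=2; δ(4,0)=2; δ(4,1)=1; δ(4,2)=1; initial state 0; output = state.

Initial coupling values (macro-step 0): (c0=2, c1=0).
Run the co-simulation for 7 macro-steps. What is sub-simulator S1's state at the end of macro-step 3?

macro 1: S0 reads c0=2 → after 1×micro: 5; S1 reads c0=2 → after 1×micro: 3 ⇒ (c0=5, c1=3)
macro 2: S0 reads c0=5 → after 1×micro: 25/2; S1 reads c0=5 → after 1×micro: 2 ⇒ (c0=25/2, c1=2)
macro 3: S0 reads c0=25/2 → after 1×micro: 125/4; S1 reads c0=25/2 → after 1×micro: 0 ⇒ (c0=125/4, c1=0)
macro 4: S0 reads c0=125/4 → after 1×micro: 625/8; S1 reads c0=125/4 → after 1×micro: 4 ⇒ (c0=625/8, c1=4)
macro 5: S0 reads c0=625/8 → after 1×micro: 3125/16; S1 reads c0=625/8 → after 1×micro: 2 ⇒ (c0=3125/16, c1=2)
macro 6: S0 reads c0=3125/16 → after 1×micro: 15625/32; S1 reads c0=3125/16 → after 1×micro: 0 ⇒ (c0=15625/32, c1=0)
macro 7: S0 reads c0=15625/32 → after 1×micro: 78125/64; S1 reads c0=15625/32 → after 1×micro: 3 ⇒ (c0=78125/64, c1=3)

S1 state at macro-step 3 = 0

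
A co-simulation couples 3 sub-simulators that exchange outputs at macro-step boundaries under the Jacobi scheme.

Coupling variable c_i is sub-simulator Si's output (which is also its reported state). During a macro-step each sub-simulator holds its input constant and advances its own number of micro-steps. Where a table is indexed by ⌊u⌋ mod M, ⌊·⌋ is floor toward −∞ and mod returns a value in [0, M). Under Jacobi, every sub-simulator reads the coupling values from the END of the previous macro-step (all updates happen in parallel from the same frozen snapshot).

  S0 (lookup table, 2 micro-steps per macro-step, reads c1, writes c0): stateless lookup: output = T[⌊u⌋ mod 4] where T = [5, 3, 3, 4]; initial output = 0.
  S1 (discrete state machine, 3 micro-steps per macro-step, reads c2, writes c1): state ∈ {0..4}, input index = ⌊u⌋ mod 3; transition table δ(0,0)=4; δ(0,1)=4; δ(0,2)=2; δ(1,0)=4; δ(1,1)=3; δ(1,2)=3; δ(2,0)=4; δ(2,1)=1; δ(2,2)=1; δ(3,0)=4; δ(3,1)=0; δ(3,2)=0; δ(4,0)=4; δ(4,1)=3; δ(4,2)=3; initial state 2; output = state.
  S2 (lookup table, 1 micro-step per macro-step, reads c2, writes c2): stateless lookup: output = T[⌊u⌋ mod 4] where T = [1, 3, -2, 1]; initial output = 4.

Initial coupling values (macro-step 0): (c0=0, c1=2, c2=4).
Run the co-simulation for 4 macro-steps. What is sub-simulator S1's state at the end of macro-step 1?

S1 state at macro-step 1 = 0

macro 1: S0 reads c1=2 → after 2×micro: 3; S1 reads c2=4 → after 3×micro: 0; S2 reads c2=4 → after 1×micro: 1 ⇒ (c0=3, c1=0, c2=1)
macro 2: S0 reads c1=0 → after 2×micro: 5; S1 reads c2=1 → after 3×micro: 0; S2 reads c2=1 → after 1×micro: 3 ⇒ (c0=5, c1=0, c2=3)
macro 3: S0 reads c1=0 → after 2×micro: 5; S1 reads c2=3 → after 3×micro: 4; S2 reads c2=3 → after 1×micro: 1 ⇒ (c0=5, c1=4, c2=1)
macro 4: S0 reads c1=4 → after 2×micro: 5; S1 reads c2=1 → after 3×micro: 4; S2 reads c2=1 → after 1×micro: 3 ⇒ (c0=5, c1=4, c2=3)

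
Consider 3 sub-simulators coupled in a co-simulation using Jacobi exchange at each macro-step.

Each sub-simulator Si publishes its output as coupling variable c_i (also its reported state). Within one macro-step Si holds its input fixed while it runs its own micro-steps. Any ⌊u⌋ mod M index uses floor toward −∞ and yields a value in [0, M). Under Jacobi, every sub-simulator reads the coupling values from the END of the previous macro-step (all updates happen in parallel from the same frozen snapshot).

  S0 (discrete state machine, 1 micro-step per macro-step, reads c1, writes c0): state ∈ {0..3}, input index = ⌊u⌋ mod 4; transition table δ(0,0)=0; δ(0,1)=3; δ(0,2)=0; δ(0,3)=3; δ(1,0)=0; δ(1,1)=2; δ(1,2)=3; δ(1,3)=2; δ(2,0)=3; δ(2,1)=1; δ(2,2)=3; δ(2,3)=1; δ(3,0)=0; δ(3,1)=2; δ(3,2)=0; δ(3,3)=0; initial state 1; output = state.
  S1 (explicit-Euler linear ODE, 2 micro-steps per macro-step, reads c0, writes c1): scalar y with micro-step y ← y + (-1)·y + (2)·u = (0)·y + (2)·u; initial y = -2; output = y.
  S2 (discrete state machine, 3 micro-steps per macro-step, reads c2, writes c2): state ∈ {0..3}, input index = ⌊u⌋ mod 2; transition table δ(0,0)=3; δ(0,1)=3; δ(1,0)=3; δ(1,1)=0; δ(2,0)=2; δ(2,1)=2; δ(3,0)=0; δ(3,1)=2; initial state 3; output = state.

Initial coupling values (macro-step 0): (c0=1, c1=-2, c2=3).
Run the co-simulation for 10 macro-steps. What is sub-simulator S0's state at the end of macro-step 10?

S0 state at macro-step 10 = 0

macro 1: S0 reads c1=-2 → after 1×micro: 3; S1 reads c0=1 → after 2×micro: 2; S2 reads c2=3 → after 3×micro: 2 ⇒ (c0=3, c1=2, c2=2)
macro 2: S0 reads c1=2 → after 1×micro: 0; S1 reads c0=3 → after 2×micro: 6; S2 reads c2=2 → after 3×micro: 2 ⇒ (c0=0, c1=6, c2=2)
macro 3: S0 reads c1=6 → after 1×micro: 0; S1 reads c0=0 → after 2×micro: 0; S2 reads c2=2 → after 3×micro: 2 ⇒ (c0=0, c1=0, c2=2)
macro 4: S0 reads c1=0 → after 1×micro: 0; S1 reads c0=0 → after 2×micro: 0; S2 reads c2=2 → after 3×micro: 2 ⇒ (c0=0, c1=0, c2=2)
macro 5: S0 reads c1=0 → after 1×micro: 0; S1 reads c0=0 → after 2×micro: 0; S2 reads c2=2 → after 3×micro: 2 ⇒ (c0=0, c1=0, c2=2)
macro 6: S0 reads c1=0 → after 1×micro: 0; S1 reads c0=0 → after 2×micro: 0; S2 reads c2=2 → after 3×micro: 2 ⇒ (c0=0, c1=0, c2=2)
macro 7: S0 reads c1=0 → after 1×micro: 0; S1 reads c0=0 → after 2×micro: 0; S2 reads c2=2 → after 3×micro: 2 ⇒ (c0=0, c1=0, c2=2)
macro 8: S0 reads c1=0 → after 1×micro: 0; S1 reads c0=0 → after 2×micro: 0; S2 reads c2=2 → after 3×micro: 2 ⇒ (c0=0, c1=0, c2=2)
macro 9: S0 reads c1=0 → after 1×micro: 0; S1 reads c0=0 → after 2×micro: 0; S2 reads c2=2 → after 3×micro: 2 ⇒ (c0=0, c1=0, c2=2)
macro 10: S0 reads c1=0 → after 1×micro: 0; S1 reads c0=0 → after 2×micro: 0; S2 reads c2=2 → after 3×micro: 2 ⇒ (c0=0, c1=0, c2=2)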